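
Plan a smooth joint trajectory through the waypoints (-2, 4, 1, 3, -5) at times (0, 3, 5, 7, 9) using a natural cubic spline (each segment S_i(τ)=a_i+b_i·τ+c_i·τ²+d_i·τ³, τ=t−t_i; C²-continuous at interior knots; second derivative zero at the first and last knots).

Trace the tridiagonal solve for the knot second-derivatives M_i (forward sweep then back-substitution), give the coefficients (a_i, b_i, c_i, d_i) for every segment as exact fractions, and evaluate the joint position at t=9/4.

Δ: Δ0=2, Δ1=-3/2, Δ2=1, Δ3=-4
row 1: diag=10, rhs=-21; c'=1/5, d'=-21/10
row 2: denom=8−2·1/5=38/5; d'=(15−2·-21/10)/(38/5)=48/19
row 3: denom=8−2·5/19=142/19; d'=(-30−2·48/19)/(142/19)=-333/71
back: M3=-333/71
back: M2=48/19−5/19·-333/71=267/71
back: M1=-21/10−1/5·267/71=-405/142
M: M0=0, M1=-405/142, M2=267/71, M3=-333/71, M4=0
seg 0: a=-2, c=M0/2=0, d=(M1−M0)/(6·3)=-45/284, b=Δ0−h0·(2M0+M1)/6=973/284
seg 1: a=4, c=M1/2=-405/284, d=(M2−M1)/(6·2)=313/568, b=Δ1−h1·(2M1+M2)/6=-121/142
seg 2: a=1, c=M2/2=267/142, d=(M3−M2)/(6·2)=-50/71, b=Δ2−h2·(2M2+M3)/6=4/71
seg 3: a=3, c=M3/2=-333/142, d=(M4−M3)/(6·2)=111/284, b=Δ3−h3·(2M3+M4)/6=-62/71
t_q=9/4 → seg 0, τ=9/4; S=-2+973/284·τ+0·τ²+-45/284·τ³=70955/18176

  seg 0: a=-2 b=973/284 c=0 d=-45/284
  seg 1: a=4 b=-121/142 c=-405/284 d=313/568
  seg 2: a=1 b=4/71 c=267/142 d=-50/71
  seg 3: a=3 b=-62/71 c=-333/142 d=111/284
S(9/4) = 70955/18176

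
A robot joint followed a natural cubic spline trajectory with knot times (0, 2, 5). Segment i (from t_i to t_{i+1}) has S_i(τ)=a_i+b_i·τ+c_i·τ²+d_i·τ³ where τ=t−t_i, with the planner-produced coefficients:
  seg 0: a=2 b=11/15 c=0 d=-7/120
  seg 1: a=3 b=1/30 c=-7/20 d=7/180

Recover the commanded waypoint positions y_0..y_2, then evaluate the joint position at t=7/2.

y_0 = S_0(0) = a_0 = 2
y_1 = S_1(0) = a_1 = 3
y_2 = S_1(3) = 1
t_q=7/2 is in segment 1 (τ=3/2); S_1(τ)=383/160

y_0=2 y_1=3 y_2=1
S(7/2) = 383/160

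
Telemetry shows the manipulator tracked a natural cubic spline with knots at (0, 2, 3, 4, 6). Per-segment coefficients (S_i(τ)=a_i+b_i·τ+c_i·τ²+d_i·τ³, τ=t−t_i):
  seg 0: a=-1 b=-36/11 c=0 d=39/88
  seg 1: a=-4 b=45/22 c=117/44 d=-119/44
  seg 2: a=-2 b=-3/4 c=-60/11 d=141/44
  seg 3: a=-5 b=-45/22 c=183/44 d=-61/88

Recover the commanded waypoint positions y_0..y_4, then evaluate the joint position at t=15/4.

y_0=-1 y_1=-4 y_2=-2 y_3=-5 y_4=2
S(15/4) = -12049/2816

y_0 = S_0(0) = a_0 = -1
y_1 = S_1(0) = a_1 = -4
y_2 = S_2(0) = a_2 = -2
y_3 = S_3(0) = a_3 = -5
y_4 = S_3(2) = 2
t_q=15/4 is in segment 2 (τ=3/4); S_2(τ)=-12049/2816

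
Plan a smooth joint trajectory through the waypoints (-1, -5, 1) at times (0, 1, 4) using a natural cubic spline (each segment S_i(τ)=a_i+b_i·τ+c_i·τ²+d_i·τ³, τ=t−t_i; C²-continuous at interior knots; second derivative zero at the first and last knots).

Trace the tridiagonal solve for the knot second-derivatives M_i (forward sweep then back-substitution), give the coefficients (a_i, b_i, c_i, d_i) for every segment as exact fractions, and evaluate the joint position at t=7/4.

  seg 0: a=-1 b=-19/4 c=0 d=3/4
  seg 1: a=-5 b=-5/2 c=9/4 d=-1/4
S(7/4) = -1463/256

Δ: Δ0=-4, Δ1=2
row 1: diag=8, rhs=36; c'=3/8, d'=9/2
back: M1=9/2
M: M0=0, M1=9/2, M2=0
seg 0: a=-1, c=M0/2=0, d=(M1−M0)/(6·1)=3/4, b=Δ0−h0·(2M0+M1)/6=-19/4
seg 1: a=-5, c=M1/2=9/4, d=(M2−M1)/(6·3)=-1/4, b=Δ1−h1·(2M1+M2)/6=-5/2
t_q=7/4 → seg 1, τ=3/4; S=-5+-5/2·τ+9/4·τ²+-1/4·τ³=-1463/256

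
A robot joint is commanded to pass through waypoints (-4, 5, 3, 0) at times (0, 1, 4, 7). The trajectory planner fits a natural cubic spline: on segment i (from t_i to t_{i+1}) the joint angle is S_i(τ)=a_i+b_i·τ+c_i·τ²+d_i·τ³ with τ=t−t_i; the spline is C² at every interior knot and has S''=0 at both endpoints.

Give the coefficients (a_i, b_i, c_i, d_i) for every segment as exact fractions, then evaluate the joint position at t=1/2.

Δ: Δ0=9, Δ1=-2/3, Δ2=-1
row 1: diag=8, rhs=-58; c'=3/8, d'=-29/4
row 2: denom=12−3·3/8=87/8; d'=(-2−3·-29/4)/(87/8)=158/87
back: M2=158/87
back: M1=-29/4−3/8·158/87=-230/29
M: M0=0, M1=-230/29, M2=158/87, M3=0
seg 0: a=-4, c=M0/2=0, d=(M1−M0)/(6·1)=-115/87, b=Δ0−h0·(2M0+M1)/6=898/87
seg 1: a=5, c=M1/2=-115/29, d=(M2−M1)/(6·3)=424/783, b=Δ1−h1·(2M1+M2)/6=553/87
seg 2: a=3, c=M2/2=79/87, d=(M3−M2)/(6·3)=-79/783, b=Δ2−h2·(2M2+M3)/6=-245/87
t_q=1/2 → seg 0, τ=1/2; S=-4+898/87·τ+0·τ²+-115/87·τ³=231/232

  seg 0: a=-4 b=898/87 c=0 d=-115/87
  seg 1: a=5 b=553/87 c=-115/29 d=424/783
  seg 2: a=3 b=-245/87 c=79/87 d=-79/783
S(1/2) = 231/232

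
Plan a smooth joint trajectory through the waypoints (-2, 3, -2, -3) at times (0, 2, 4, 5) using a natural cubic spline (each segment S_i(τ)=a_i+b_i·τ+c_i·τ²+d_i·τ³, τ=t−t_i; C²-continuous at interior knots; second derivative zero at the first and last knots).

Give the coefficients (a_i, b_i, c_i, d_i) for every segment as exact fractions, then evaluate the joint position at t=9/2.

Δ: Δ0=5/2, Δ1=-5/2, Δ2=-1
row 1: diag=8, rhs=-30; c'=1/4, d'=-15/4
row 2: denom=6−2·1/4=11/2; d'=(9−2·-15/4)/(11/2)=3
back: M2=3
back: M1=-15/4−1/4·3=-9/2
M: M0=0, M1=-9/2, M2=3, M3=0
seg 0: a=-2, c=M0/2=0, d=(M1−M0)/(6·2)=-3/8, b=Δ0−h0·(2M0+M1)/6=4
seg 1: a=3, c=M1/2=-9/4, d=(M2−M1)/(6·2)=5/8, b=Δ1−h1·(2M1+M2)/6=-1/2
seg 2: a=-2, c=M2/2=3/2, d=(M3−M2)/(6·1)=-1/2, b=Δ2−h2·(2M2+M3)/6=-2
t_q=9/2 → seg 2, τ=1/2; S=-2+-2·τ+3/2·τ²+-1/2·τ³=-43/16

  seg 0: a=-2 b=4 c=0 d=-3/8
  seg 1: a=3 b=-1/2 c=-9/4 d=5/8
  seg 2: a=-2 b=-2 c=3/2 d=-1/2
S(9/2) = -43/16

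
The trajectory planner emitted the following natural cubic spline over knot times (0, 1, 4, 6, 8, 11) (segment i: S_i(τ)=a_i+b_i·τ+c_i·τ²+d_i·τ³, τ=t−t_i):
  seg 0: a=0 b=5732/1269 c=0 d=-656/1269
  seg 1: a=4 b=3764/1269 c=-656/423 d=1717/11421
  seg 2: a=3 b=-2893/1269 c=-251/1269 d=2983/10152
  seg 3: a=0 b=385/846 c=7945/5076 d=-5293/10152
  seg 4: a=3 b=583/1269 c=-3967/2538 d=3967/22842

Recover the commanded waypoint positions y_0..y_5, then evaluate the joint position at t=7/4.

y_0 = S_0(0) = a_0 = 0
y_1 = S_1(0) = a_1 = 4
y_2 = S_2(0) = a_2 = 3
y_3 = S_3(0) = a_3 = 0
y_4 = S_4(0) = a_4 = 3
y_5 = S_4(3) = -5
t_q=7/4 is in segment 1 (τ=3/4); S_1(τ)=48871/9024

y_0=0 y_1=4 y_2=3 y_3=0 y_4=3 y_5=-5
S(7/4) = 48871/9024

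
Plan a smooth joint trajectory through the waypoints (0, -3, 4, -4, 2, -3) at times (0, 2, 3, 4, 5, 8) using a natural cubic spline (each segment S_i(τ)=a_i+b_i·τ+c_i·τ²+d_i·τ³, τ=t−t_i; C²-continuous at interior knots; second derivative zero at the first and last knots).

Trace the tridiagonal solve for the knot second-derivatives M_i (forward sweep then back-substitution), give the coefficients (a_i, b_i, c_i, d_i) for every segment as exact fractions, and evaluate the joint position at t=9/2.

Δ: Δ0=-3/2, Δ1=7, Δ2=-8, Δ3=6, Δ4=-5/3
row 1: diag=6, rhs=51; c'=1/6, d'=17/2
row 2: denom=4−1·1/6=23/6; d'=(-90−1·17/2)/(23/6)=-591/23
row 3: denom=4−1·6/23=86/23; d'=(84−1·-591/23)/(86/23)=2523/86
row 4: denom=8−1·23/86=665/86; d'=(-46−1·2523/86)/(665/86)=-341/35
back: M4=-341/35
back: M3=2523/86−23/86·-341/35=1118/35
back: M2=-591/23−6/23·1118/35=-1191/35
back: M1=17/2−1/6·-1191/35=496/35
M: M0=0, M1=496/35, M2=-1191/35, M3=1118/35, M4=-341/35, M5=0
seg 0: a=0, c=M0/2=0, d=(M1−M0)/(6·2)=124/105, b=Δ0−h0·(2M0+M1)/6=-1307/210
seg 1: a=-3, c=M1/2=248/35, d=(M2−M1)/(6·1)=-241/30, b=Δ1−h1·(2M1+M2)/6=1669/210
seg 2: a=4, c=M2/2=-1191/70, d=(M3−M2)/(6·1)=2309/210, b=Δ2−h2·(2M2+M3)/6=-208/105
seg 3: a=-4, c=M3/2=559/35, d=(M4−M3)/(6·1)=-1459/210, b=Δ3−h3·(2M3+M4)/6=-127/42
seg 4: a=2, c=M4/2=-341/70, d=(M5−M4)/(6·3)=341/630, b=Δ4−h4·(2M4+M5)/6=848/105
t_q=9/2 → seg 3, τ=1/2; S=-4+-127/42·τ+559/35·τ²+-1459/210·τ³=-191/80

  seg 0: a=0 b=-1307/210 c=0 d=124/105
  seg 1: a=-3 b=1669/210 c=248/35 d=-241/30
  seg 2: a=4 b=-208/105 c=-1191/70 d=2309/210
  seg 3: a=-4 b=-127/42 c=559/35 d=-1459/210
  seg 4: a=2 b=848/105 c=-341/70 d=341/630
S(9/2) = -191/80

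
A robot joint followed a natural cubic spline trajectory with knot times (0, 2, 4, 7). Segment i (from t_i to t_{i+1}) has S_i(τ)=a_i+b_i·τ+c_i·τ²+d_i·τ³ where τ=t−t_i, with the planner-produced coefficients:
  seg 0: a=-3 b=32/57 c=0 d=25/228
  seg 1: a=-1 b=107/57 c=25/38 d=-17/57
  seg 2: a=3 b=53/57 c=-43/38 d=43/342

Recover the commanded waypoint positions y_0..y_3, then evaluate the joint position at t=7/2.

y_0 = S_0(0) = a_0 = -3
y_1 = S_1(0) = a_1 = -1
y_2 = S_2(0) = a_2 = 3
y_3 = S_2(3) = -1
t_q=7/2 is in segment 1 (τ=3/2); S_1(τ)=87/38

y_0=-3 y_1=-1 y_2=3 y_3=-1
S(7/2) = 87/38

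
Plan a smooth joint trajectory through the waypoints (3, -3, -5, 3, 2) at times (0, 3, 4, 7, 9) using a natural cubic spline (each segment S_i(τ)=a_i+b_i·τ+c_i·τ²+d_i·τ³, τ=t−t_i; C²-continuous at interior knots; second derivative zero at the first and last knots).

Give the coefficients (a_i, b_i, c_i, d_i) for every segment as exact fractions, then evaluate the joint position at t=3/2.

Δ: Δ0=-2, Δ1=-2, Δ2=8/3, Δ3=-1/2
row 1: diag=8, rhs=0; c'=1/8, d'=0
row 2: denom=8−1·1/8=63/8; d'=(28−1·0)/(63/8)=32/9
row 3: denom=10−3·8/21=62/7; d'=(-19−3·32/9)/(62/7)=-623/186
back: M3=-623/186
back: M2=32/9−8/21·-623/186=1348/279
back: M1=0−1/8·1348/279=-337/558
M: M0=0, M1=-337/558, M2=1348/279, M3=-623/186, M4=0
seg 0: a=3, c=M0/2=0, d=(M1−M0)/(6·3)=-337/10044, b=Δ0−h0·(2M0+M1)/6=-1895/1116
seg 1: a=-3, c=M1/2=-337/1116, d=(M2−M1)/(6·1)=337/372, b=Δ1−h1·(2M1+M2)/6=-1453/558
seg 2: a=-5, c=M2/2=674/279, d=(M3−M2)/(6·3)=-4565/10044, b=Δ2−h2·(2M2+M3)/6=-547/1116
seg 3: a=3, c=M3/2=-623/372, d=(M4−M3)/(6·2)=623/2232, b=Δ3−h3·(2M3+M4)/6=967/558
t_q=3/2 → seg 0, τ=3/2; S=3+-1895/1116·τ+0·τ²+-337/10044·τ³=337/992

  seg 0: a=3 b=-1895/1116 c=0 d=-337/10044
  seg 1: a=-3 b=-1453/558 c=-337/1116 d=337/372
  seg 2: a=-5 b=-547/1116 c=674/279 d=-4565/10044
  seg 3: a=3 b=967/558 c=-623/372 d=623/2232
S(3/2) = 337/992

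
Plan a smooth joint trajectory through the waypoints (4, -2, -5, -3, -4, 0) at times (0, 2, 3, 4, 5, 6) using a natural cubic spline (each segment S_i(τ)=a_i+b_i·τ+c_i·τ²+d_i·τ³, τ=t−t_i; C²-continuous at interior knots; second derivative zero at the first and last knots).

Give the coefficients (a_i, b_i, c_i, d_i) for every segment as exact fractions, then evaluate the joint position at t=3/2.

  seg 0: a=4 b=-779/321 c=0 d=-46/321
  seg 1: a=-2 b=-1331/321 c=-92/107 d=644/321
  seg 2: a=-5 b=49/321 c=552/107 d=-1063/321
  seg 3: a=-3 b=172/321 c=-511/107 d=1040/321
  seg 4: a=-4 b=226/321 c=529/107 d=-529/321
S(3/2) = -53/428

Δ: Δ0=-3, Δ1=-3, Δ2=2, Δ3=-1, Δ4=4
row 1: diag=6, rhs=0; c'=1/6, d'=0
row 2: denom=4−1·1/6=23/6; d'=(30−1·0)/(23/6)=180/23
row 3: denom=4−1·6/23=86/23; d'=(-18−1·180/23)/(86/23)=-297/43
row 4: denom=4−1·23/86=321/86; d'=(30−1·-297/43)/(321/86)=1058/107
back: M4=1058/107
back: M3=-297/43−23/86·1058/107=-1022/107
back: M2=180/23−6/23·-1022/107=1104/107
back: M1=0−1/6·1104/107=-184/107
M: M0=0, M1=-184/107, M2=1104/107, M3=-1022/107, M4=1058/107, M5=0
seg 0: a=4, c=M0/2=0, d=(M1−M0)/(6·2)=-46/321, b=Δ0−h0·(2M0+M1)/6=-779/321
seg 1: a=-2, c=M1/2=-92/107, d=(M2−M1)/(6·1)=644/321, b=Δ1−h1·(2M1+M2)/6=-1331/321
seg 2: a=-5, c=M2/2=552/107, d=(M3−M2)/(6·1)=-1063/321, b=Δ2−h2·(2M2+M3)/6=49/321
seg 3: a=-3, c=M3/2=-511/107, d=(M4−M3)/(6·1)=1040/321, b=Δ3−h3·(2M3+M4)/6=172/321
seg 4: a=-4, c=M4/2=529/107, d=(M5−M4)/(6·1)=-529/321, b=Δ4−h4·(2M4+M5)/6=226/321
t_q=3/2 → seg 0, τ=3/2; S=4+-779/321·τ+0·τ²+-46/321·τ³=-53/428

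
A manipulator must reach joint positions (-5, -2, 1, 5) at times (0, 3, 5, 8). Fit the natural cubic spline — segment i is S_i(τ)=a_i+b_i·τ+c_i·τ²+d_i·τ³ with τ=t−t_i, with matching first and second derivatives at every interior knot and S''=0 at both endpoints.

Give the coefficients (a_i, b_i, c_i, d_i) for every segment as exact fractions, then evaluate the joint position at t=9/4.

Δ: Δ0=1, Δ1=3/2, Δ2=4/3
row 1: diag=10, rhs=3; c'=1/5, d'=3/10
row 2: denom=10−2·1/5=48/5; d'=(-1−2·3/10)/(48/5)=-1/6
back: M2=-1/6
back: M1=3/10−1/5·-1/6=1/3
M: M0=0, M1=1/3, M2=-1/6, M3=0
seg 0: a=-5, c=M0/2=0, d=(M1−M0)/(6·3)=1/54, b=Δ0−h0·(2M0+M1)/6=5/6
seg 1: a=-2, c=M1/2=1/6, d=(M2−M1)/(6·2)=-1/24, b=Δ1−h1·(2M1+M2)/6=4/3
seg 2: a=1, c=M2/2=-1/12, d=(M3−M2)/(6·3)=1/108, b=Δ2−h2·(2M2+M3)/6=3/2
t_q=9/4 → seg 0, τ=9/4; S=-5+5/6·τ+0·τ²+1/54·τ³=-373/128

  seg 0: a=-5 b=5/6 c=0 d=1/54
  seg 1: a=-2 b=4/3 c=1/6 d=-1/24
  seg 2: a=1 b=3/2 c=-1/12 d=1/108
S(9/4) = -373/128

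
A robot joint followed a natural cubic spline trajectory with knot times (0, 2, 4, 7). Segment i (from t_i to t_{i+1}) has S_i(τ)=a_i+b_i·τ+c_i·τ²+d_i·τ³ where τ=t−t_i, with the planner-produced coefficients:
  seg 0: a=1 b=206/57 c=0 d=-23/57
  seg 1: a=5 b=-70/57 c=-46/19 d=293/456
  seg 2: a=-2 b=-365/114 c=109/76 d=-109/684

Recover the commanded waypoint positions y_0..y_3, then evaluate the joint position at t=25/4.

y_0=1 y_1=5 y_2=-2 y_3=-3
S(25/4) = -18281/4864

y_0 = S_0(0) = a_0 = 1
y_1 = S_1(0) = a_1 = 5
y_2 = S_2(0) = a_2 = -2
y_3 = S_2(3) = -3
t_q=25/4 is in segment 2 (τ=9/4); S_2(τ)=-18281/4864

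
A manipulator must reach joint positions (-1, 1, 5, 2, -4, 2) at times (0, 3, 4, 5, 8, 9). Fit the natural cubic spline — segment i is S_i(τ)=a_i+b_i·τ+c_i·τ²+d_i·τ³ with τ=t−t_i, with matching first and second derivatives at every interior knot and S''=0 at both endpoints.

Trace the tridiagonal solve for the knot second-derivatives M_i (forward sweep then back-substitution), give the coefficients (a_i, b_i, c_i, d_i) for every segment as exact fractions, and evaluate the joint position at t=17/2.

Δ: Δ0=2/3, Δ1=4, Δ2=-3, Δ3=-2, Δ4=6
row 1: diag=8, rhs=20; c'=1/8, d'=5/2
row 2: denom=4−1·1/8=31/8; d'=(-42−1·5/2)/(31/8)=-356/31
row 3: denom=8−1·8/31=240/31; d'=(6−1·-356/31)/(240/31)=271/120
row 4: denom=8−3·31/80=547/80; d'=(48−3·271/120)/(547/80)=3298/547
back: M4=3298/547
back: M3=271/120−31/80·3298/547=-128/1641
back: M2=-356/31−8/31·-128/1641=-18812/1641
back: M1=5/2−1/8·-18812/1641=6454/1641
M: M0=0, M1=6454/1641, M2=-18812/1641, M3=-128/1641, M4=3298/547, M5=0
seg 0: a=-1, c=M0/2=0, d=(M1−M0)/(6·3)=3227/14769, b=Δ0−h0·(2M0+M1)/6=-711/547
seg 1: a=1, c=M1/2=3227/1641, d=(M2−M1)/(6·1)=-4211/1641, b=Δ1−h1·(2M1+M2)/6=2516/547
seg 2: a=5, c=M2/2=-9406/1641, d=(M3−M2)/(6·1)=1038/547, b=Δ2−h2·(2M2+M3)/6=1369/1641
seg 3: a=2, c=M3/2=-64/1641, d=(M4−M3)/(6·3)=5011/14769, b=Δ3−h3·(2M3+M4)/6=-8101/1641
seg 4: a=-4, c=M4/2=1649/547, d=(M5−M4)/(6·1)=-1649/1641, b=Δ4−h4·(2M4+M5)/6=6548/1641
t_q=17/2 → seg 4, τ=1/2; S=-4+6548/1641·τ+1649/547·τ²+-1649/1641·τ³=-6025/4376

  seg 0: a=-1 b=-711/547 c=0 d=3227/14769
  seg 1: a=1 b=2516/547 c=3227/1641 d=-4211/1641
  seg 2: a=5 b=1369/1641 c=-9406/1641 d=1038/547
  seg 3: a=2 b=-8101/1641 c=-64/1641 d=5011/14769
  seg 4: a=-4 b=6548/1641 c=1649/547 d=-1649/1641
S(17/2) = -6025/4376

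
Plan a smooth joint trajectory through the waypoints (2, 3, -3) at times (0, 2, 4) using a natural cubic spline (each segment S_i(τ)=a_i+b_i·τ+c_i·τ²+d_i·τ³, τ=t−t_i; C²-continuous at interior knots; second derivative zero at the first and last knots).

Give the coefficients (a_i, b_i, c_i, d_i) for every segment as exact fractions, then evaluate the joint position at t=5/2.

  seg 0: a=2 b=11/8 c=0 d=-7/32
  seg 1: a=3 b=-5/4 c=-21/16 d=7/32
S(5/2) = 531/256

Δ: Δ0=1/2, Δ1=-3
row 1: diag=8, rhs=-21; c'=1/4, d'=-21/8
back: M1=-21/8
M: M0=0, M1=-21/8, M2=0
seg 0: a=2, c=M0/2=0, d=(M1−M0)/(6·2)=-7/32, b=Δ0−h0·(2M0+M1)/6=11/8
seg 1: a=3, c=M1/2=-21/16, d=(M2−M1)/(6·2)=7/32, b=Δ1−h1·(2M1+M2)/6=-5/4
t_q=5/2 → seg 1, τ=1/2; S=3+-5/4·τ+-21/16·τ²+7/32·τ³=531/256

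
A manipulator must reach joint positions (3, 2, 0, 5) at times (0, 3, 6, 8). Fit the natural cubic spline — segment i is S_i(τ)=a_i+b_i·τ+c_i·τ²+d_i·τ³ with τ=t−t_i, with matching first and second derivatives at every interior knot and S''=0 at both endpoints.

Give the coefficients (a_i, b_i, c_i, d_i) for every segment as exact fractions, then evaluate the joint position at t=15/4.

Δ: Δ0=-1/3, Δ1=-2/3, Δ2=5/2
row 1: diag=12, rhs=-2; c'=1/4, d'=-1/6
row 2: denom=10−3·1/4=37/4; d'=(19−3·-1/6)/(37/4)=78/37
back: M2=78/37
back: M1=-1/6−1/4·78/37=-77/111
M: M0=0, M1=-77/111, M2=78/37, M3=0
seg 0: a=3, c=M0/2=0, d=(M1−M0)/(6·3)=-77/1998, b=Δ0−h0·(2M0+M1)/6=1/74
seg 1: a=2, c=M1/2=-77/222, d=(M2−M1)/(6·3)=311/1998, b=Δ1−h1·(2M1+M2)/6=-38/37
seg 2: a=0, c=M2/2=39/37, d=(M3−M2)/(6·2)=-13/74, b=Δ2−h2·(2M2+M3)/6=81/74
t_q=15/4 → seg 1, τ=3/4; S=2+-38/37·τ+-77/222·τ²+311/1998·τ³=5211/4736

  seg 0: a=3 b=1/74 c=0 d=-77/1998
  seg 1: a=2 b=-38/37 c=-77/222 d=311/1998
  seg 2: a=0 b=81/74 c=39/37 d=-13/74
S(15/4) = 5211/4736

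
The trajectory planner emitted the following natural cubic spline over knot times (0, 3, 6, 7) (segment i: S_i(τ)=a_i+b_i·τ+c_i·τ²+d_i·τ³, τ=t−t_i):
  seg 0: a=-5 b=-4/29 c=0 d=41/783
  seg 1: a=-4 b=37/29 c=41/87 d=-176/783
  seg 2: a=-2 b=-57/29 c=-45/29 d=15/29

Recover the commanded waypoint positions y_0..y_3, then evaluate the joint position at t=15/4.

y_0 = S_0(0) = a_0 = -5
y_1 = S_1(0) = a_1 = -4
y_2 = S_2(0) = a_2 = -2
y_3 = S_2(1) = -5
t_q=15/4 is in segment 1 (τ=3/4); S_1(τ)=-1333/464

y_0=-5 y_1=-4 y_2=-2 y_3=-5
S(15/4) = -1333/464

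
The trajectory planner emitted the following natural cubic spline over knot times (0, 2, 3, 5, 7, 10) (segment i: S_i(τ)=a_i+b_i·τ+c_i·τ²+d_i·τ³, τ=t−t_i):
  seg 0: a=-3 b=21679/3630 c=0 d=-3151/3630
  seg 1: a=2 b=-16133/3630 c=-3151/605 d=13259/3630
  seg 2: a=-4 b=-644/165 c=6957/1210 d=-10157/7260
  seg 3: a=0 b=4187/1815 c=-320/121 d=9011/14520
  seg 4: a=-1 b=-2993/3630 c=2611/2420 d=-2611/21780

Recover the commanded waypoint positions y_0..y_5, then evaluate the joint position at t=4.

y_0=-3 y_1=2 y_2=-4 y_3=0 y_4=-1 y_5=3
S(4) = -8597/2420

y_0 = S_0(0) = a_0 = -3
y_1 = S_1(0) = a_1 = 2
y_2 = S_2(0) = a_2 = -4
y_3 = S_3(0) = a_3 = 0
y_4 = S_4(0) = a_4 = -1
y_5 = S_4(3) = 3
t_q=4 is in segment 2 (τ=1); S_2(τ)=-8597/2420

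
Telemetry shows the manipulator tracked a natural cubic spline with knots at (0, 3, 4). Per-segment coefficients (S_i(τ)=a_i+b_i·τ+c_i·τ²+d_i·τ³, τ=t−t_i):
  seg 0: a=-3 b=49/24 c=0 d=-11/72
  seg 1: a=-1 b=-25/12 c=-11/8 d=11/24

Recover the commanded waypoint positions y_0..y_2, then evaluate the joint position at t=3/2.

y_0=-3 y_1=-1 y_2=-4
S(3/2) = -29/64

y_0 = S_0(0) = a_0 = -3
y_1 = S_1(0) = a_1 = -1
y_2 = S_1(1) = -4
t_q=3/2 is in segment 0 (τ=3/2); S_0(τ)=-29/64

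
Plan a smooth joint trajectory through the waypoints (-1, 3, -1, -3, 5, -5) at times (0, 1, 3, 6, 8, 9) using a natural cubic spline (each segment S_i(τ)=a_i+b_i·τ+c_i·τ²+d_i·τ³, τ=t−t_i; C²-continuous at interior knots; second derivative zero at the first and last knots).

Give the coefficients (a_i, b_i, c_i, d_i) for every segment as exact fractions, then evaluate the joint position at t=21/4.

Δ: Δ0=4, Δ1=-2, Δ2=-2/3, Δ3=4, Δ4=-10
row 1: diag=6, rhs=-36; c'=1/3, d'=-6
row 2: denom=10−2·1/3=28/3; d'=(8−2·-6)/(28/3)=15/7
row 3: denom=10−3·9/28=253/28; d'=(28−3·15/7)/(253/28)=604/253
row 4: denom=6−2·56/253=1406/253; d'=(-84−2·604/253)/(1406/253)=-11230/703
back: M4=-11230/703
back: M3=604/253−56/253·-11230/703=4164/703
back: M2=15/7−9/28·4164/703=168/703
back: M1=-6−1/3·168/703=-4274/703
M: M0=0, M1=-4274/703, M2=168/703, M3=4164/703, M4=-11230/703, M5=0
seg 0: a=-1, c=M0/2=0, d=(M1−M0)/(6·1)=-2137/2109, b=Δ0−h0·(2M0+M1)/6=10573/2109
seg 1: a=3, c=M1/2=-2137/703, d=(M2−M1)/(6·2)=2221/4218, b=Δ1−h1·(2M1+M2)/6=4162/2109
seg 2: a=-1, c=M2/2=84/703, d=(M3−M2)/(6·3)=6/19, b=Δ2−h2·(2M2+M3)/6=-8156/2109
seg 3: a=-3, c=M3/2=2082/703, d=(M4−M3)/(6·2)=-7697/4218, b=Δ3−h3·(2M3+M4)/6=11338/2109
seg 4: a=5, c=M4/2=-5615/703, d=(M5−M4)/(6·1)=5615/2109, b=Δ4−h4·(2M4+M5)/6=-9860/2109
t_q=21/4 → seg 2, τ=9/4; S=-1+-8156/2109·τ+84/703·τ²+6/19·τ³=-123713/22496

  seg 0: a=-1 b=10573/2109 c=0 d=-2137/2109
  seg 1: a=3 b=4162/2109 c=-2137/703 d=2221/4218
  seg 2: a=-1 b=-8156/2109 c=84/703 d=6/19
  seg 3: a=-3 b=11338/2109 c=2082/703 d=-7697/4218
  seg 4: a=5 b=-9860/2109 c=-5615/703 d=5615/2109
S(21/4) = -123713/22496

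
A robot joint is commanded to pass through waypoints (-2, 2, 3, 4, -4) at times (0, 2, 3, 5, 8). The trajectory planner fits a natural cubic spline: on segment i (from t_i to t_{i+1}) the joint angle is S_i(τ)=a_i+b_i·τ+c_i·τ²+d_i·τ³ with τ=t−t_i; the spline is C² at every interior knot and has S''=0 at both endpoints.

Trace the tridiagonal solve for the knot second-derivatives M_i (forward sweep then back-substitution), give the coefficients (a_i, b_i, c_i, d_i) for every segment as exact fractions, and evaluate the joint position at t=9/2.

  seg 0: a=-2 b=1150/489 c=0 d=-43/489
  seg 1: a=2 b=634/489 c=-86/163 d=113/489
  seg 2: a=3 b=457/489 c=27/163 d=-749/3912
  seg 3: a=4 b=-685/978 c=-641/652 d=641/5868
S(9/2) = 43067/10432

Δ: Δ0=2, Δ1=1, Δ2=1/2, Δ3=-8/3
row 1: diag=6, rhs=-6; c'=1/6, d'=-1
row 2: denom=6−1·1/6=35/6; d'=(-3−1·-1)/(35/6)=-12/35
row 3: denom=10−2·12/35=326/35; d'=(-19−2·-12/35)/(326/35)=-641/326
back: M3=-641/326
back: M2=-12/35−12/35·-641/326=54/163
back: M1=-1−1/6·54/163=-172/163
M: M0=0, M1=-172/163, M2=54/163, M3=-641/326, M4=0
seg 0: a=-2, c=M0/2=0, d=(M1−M0)/(6·2)=-43/489, b=Δ0−h0·(2M0+M1)/6=1150/489
seg 1: a=2, c=M1/2=-86/163, d=(M2−M1)/(6·1)=113/489, b=Δ1−h1·(2M1+M2)/6=634/489
seg 2: a=3, c=M2/2=27/163, d=(M3−M2)/(6·2)=-749/3912, b=Δ2−h2·(2M2+M3)/6=457/489
seg 3: a=4, c=M3/2=-641/652, d=(M4−M3)/(6·3)=641/5868, b=Δ3−h3·(2M3+M4)/6=-685/978
t_q=9/2 → seg 2, τ=3/2; S=3+457/489·τ+27/163·τ²+-749/3912·τ³=43067/10432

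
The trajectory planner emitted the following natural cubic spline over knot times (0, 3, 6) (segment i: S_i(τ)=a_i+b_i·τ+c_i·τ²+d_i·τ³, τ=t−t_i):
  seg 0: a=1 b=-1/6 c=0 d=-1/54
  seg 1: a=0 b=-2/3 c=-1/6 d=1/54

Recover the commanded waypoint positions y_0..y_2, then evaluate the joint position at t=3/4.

y_0=1 y_1=0 y_2=-3
S(3/4) = 111/128

y_0 = S_0(0) = a_0 = 1
y_1 = S_1(0) = a_1 = 0
y_2 = S_1(3) = -3
t_q=3/4 is in segment 0 (τ=3/4); S_0(τ)=111/128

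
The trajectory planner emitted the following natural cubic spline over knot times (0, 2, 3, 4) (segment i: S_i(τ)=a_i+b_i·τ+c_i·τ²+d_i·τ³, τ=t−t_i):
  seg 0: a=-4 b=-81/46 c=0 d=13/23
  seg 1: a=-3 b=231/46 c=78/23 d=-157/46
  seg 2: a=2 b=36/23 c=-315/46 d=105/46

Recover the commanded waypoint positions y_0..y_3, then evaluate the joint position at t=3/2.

y_0 = S_0(0) = a_0 = -4
y_1 = S_1(0) = a_1 = -3
y_2 = S_2(0) = a_2 = 2
y_3 = S_2(1) = -1
t_q=3/2 is in segment 0 (τ=3/2); S_0(τ)=-871/184

y_0=-4 y_1=-3 y_2=2 y_3=-1
S(3/2) = -871/184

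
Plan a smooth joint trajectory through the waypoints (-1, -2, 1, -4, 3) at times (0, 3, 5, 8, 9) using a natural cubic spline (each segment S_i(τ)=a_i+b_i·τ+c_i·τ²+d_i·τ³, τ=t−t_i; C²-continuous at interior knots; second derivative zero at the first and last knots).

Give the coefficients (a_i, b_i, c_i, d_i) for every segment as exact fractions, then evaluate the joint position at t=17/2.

Δ: Δ0=-1/3, Δ1=3/2, Δ2=-5/3, Δ3=7
row 1: diag=10, rhs=11; c'=1/5, d'=11/10
row 2: denom=10−2·1/5=48/5; d'=(-19−2·11/10)/(48/5)=-53/24
row 3: denom=8−3·5/16=113/16; d'=(52−3·-53/24)/(113/16)=938/113
back: M3=938/113
back: M2=-53/24−5/16·938/113=-1628/339
back: M1=11/10−1/5·-1628/339=1397/678
M: M0=0, M1=1397/678, M2=-1628/339, M3=938/113, M4=0
seg 0: a=-1, c=M0/2=0, d=(M1−M0)/(6·3)=1397/12204, b=Δ0−h0·(2M0+M1)/6=-1849/1356
seg 1: a=-2, c=M1/2=1397/1356, d=(M2−M1)/(6·2)=-517/904, b=Δ1−h1·(2M1+M2)/6=1171/678
seg 2: a=1, c=M2/2=-814/339, d=(M3−M2)/(6·3)=2221/3051, b=Δ2−h2·(2M2+M3)/6=-344/339
seg 3: a=-4, c=M3/2=469/113, d=(M4−M3)/(6·1)=-469/339, b=Δ3−h3·(2M3+M4)/6=1435/339
t_q=17/2 → seg 3, τ=1/2; S=-4+1435/339·τ+469/113·τ²+-469/339·τ³=-921/904

  seg 0: a=-1 b=-1849/1356 c=0 d=1397/12204
  seg 1: a=-2 b=1171/678 c=1397/1356 d=-517/904
  seg 2: a=1 b=-344/339 c=-814/339 d=2221/3051
  seg 3: a=-4 b=1435/339 c=469/113 d=-469/339
S(17/2) = -921/904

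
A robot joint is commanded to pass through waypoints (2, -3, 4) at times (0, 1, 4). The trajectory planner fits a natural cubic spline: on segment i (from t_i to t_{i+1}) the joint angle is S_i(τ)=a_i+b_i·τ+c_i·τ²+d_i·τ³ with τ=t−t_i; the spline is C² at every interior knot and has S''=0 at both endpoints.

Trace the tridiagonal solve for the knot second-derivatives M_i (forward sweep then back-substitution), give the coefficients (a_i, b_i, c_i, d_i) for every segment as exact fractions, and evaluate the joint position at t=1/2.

Δ: Δ0=-5, Δ1=7/3
row 1: diag=8, rhs=44; c'=3/8, d'=11/2
back: M1=11/2
M: M0=0, M1=11/2, M2=0
seg 0: a=2, c=M0/2=0, d=(M1−M0)/(6·1)=11/12, b=Δ0−h0·(2M0+M1)/6=-71/12
seg 1: a=-3, c=M1/2=11/4, d=(M2−M1)/(6·3)=-11/36, b=Δ1−h1·(2M1+M2)/6=-19/6
t_q=1/2 → seg 0, τ=1/2; S=2+-71/12·τ+0·τ²+11/12·τ³=-27/32

  seg 0: a=2 b=-71/12 c=0 d=11/12
  seg 1: a=-3 b=-19/6 c=11/4 d=-11/36
S(1/2) = -27/32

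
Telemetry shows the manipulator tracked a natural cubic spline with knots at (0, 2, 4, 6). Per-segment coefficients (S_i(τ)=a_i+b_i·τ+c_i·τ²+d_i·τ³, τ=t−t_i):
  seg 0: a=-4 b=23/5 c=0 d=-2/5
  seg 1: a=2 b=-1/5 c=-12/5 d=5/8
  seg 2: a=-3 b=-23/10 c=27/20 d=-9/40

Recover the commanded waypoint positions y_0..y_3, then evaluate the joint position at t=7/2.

y_0 = S_0(0) = a_0 = -4
y_1 = S_1(0) = a_1 = 2
y_2 = S_2(0) = a_2 = -3
y_3 = S_2(2) = -4
t_q=7/2 is in segment 1 (τ=3/2); S_1(τ)=-509/320

y_0=-4 y_1=2 y_2=-3 y_3=-4
S(7/2) = -509/320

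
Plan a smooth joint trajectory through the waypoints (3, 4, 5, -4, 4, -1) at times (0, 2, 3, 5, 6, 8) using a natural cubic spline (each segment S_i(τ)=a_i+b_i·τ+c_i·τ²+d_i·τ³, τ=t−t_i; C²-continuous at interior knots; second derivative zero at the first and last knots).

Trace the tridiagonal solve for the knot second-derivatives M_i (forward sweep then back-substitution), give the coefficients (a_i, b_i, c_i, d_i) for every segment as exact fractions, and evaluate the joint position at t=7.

  seg 0: a=3 b=-745/2162 c=0 d=913/4324
  seg 1: a=4 b=4733/2162 c=2739/2162 d=-2655/1081
  seg 2: a=5 b=-5719/2162 c=-13191/2162 d=119/46
  seg 3: a=-4 b=8633/2162 c=20367/2162 d=-5852/1081
  seg 4: a=4 b=14255/2162 c=-14745/2162 d=4915/4324
S(7) = 21231/4324

Δ: Δ0=1/2, Δ1=1, Δ2=-9/2, Δ3=8, Δ4=-5/2
row 1: diag=6, rhs=3; c'=1/6, d'=1/2
row 2: denom=6−1·1/6=35/6; d'=(-33−1·1/2)/(35/6)=-201/35
row 3: denom=6−2·12/35=186/35; d'=(75−2·-201/35)/(186/35)=1009/62
row 4: denom=6−1·35/186=1081/186; d'=(-63−1·1009/62)/(1081/186)=-14745/1081
back: M4=-14745/1081
back: M3=1009/62−35/186·-14745/1081=20367/1081
back: M2=-201/35−12/35·20367/1081=-13191/1081
back: M1=1/2−1/6·-13191/1081=2739/1081
M: M0=0, M1=2739/1081, M2=-13191/1081, M3=20367/1081, M4=-14745/1081, M5=0
seg 0: a=3, c=M0/2=0, d=(M1−M0)/(6·2)=913/4324, b=Δ0−h0·(2M0+M1)/6=-745/2162
seg 1: a=4, c=M1/2=2739/2162, d=(M2−M1)/(6·1)=-2655/1081, b=Δ1−h1·(2M1+M2)/6=4733/2162
seg 2: a=5, c=M2/2=-13191/2162, d=(M3−M2)/(6·2)=119/46, b=Δ2−h2·(2M2+M3)/6=-5719/2162
seg 3: a=-4, c=M3/2=20367/2162, d=(M4−M3)/(6·1)=-5852/1081, b=Δ3−h3·(2M3+M4)/6=8633/2162
seg 4: a=4, c=M4/2=-14745/2162, d=(M5−M4)/(6·2)=4915/4324, b=Δ4−h4·(2M4+M5)/6=14255/2162
t_q=7 → seg 4, τ=1; S=4+14255/2162·τ+-14745/2162·τ²+4915/4324·τ³=21231/4324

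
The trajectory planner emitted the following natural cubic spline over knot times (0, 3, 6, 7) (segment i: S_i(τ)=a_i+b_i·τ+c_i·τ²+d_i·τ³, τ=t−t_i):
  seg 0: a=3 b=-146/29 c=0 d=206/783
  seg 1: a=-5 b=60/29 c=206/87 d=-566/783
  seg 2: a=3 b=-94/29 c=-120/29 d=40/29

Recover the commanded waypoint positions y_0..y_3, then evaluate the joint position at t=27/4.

y_0=3 y_1=-5 y_2=3 y_3=-3
S(27/4) = -273/232

y_0 = S_0(0) = a_0 = 3
y_1 = S_1(0) = a_1 = -5
y_2 = S_2(0) = a_2 = 3
y_3 = S_2(1) = -3
t_q=27/4 is in segment 2 (τ=3/4); S_2(τ)=-273/232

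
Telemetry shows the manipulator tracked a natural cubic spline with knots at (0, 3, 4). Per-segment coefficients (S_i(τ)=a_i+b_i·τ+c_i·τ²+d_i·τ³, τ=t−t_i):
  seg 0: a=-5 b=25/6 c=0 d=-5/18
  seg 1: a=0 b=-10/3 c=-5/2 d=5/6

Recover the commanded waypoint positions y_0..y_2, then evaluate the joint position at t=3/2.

y_0=-5 y_1=0 y_2=-5
S(3/2) = 5/16

y_0 = S_0(0) = a_0 = -5
y_1 = S_1(0) = a_1 = 0
y_2 = S_1(1) = -5
t_q=3/2 is in segment 0 (τ=3/2); S_0(τ)=5/16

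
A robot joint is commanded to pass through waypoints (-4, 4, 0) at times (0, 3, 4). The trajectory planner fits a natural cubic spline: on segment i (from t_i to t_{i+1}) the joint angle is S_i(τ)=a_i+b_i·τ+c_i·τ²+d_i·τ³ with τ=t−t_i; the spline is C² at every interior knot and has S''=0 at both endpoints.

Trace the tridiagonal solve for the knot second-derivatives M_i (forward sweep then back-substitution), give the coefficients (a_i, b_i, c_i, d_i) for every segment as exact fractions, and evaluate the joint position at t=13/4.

  seg 0: a=-4 b=31/6 c=0 d=-5/18
  seg 1: a=4 b=-7/3 c=-5/2 d=5/6
S(13/4) = 419/128

Δ: Δ0=8/3, Δ1=-4
row 1: diag=8, rhs=-40; c'=1/8, d'=-5
back: M1=-5
M: M0=0, M1=-5, M2=0
seg 0: a=-4, c=M0/2=0, d=(M1−M0)/(6·3)=-5/18, b=Δ0−h0·(2M0+M1)/6=31/6
seg 1: a=4, c=M1/2=-5/2, d=(M2−M1)/(6·1)=5/6, b=Δ1−h1·(2M1+M2)/6=-7/3
t_q=13/4 → seg 1, τ=1/4; S=4+-7/3·τ+-5/2·τ²+5/6·τ³=419/128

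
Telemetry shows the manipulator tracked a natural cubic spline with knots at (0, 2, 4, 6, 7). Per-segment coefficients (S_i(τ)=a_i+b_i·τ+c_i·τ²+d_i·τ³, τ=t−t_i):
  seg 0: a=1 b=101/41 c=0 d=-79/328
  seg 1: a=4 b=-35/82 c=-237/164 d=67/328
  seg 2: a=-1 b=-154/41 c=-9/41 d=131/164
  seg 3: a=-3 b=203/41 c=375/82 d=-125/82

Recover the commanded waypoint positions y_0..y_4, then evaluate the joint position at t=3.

y_0=1 y_1=4 y_2=-1 y_3=-3 y_4=5
S(3) = 765/328

y_0 = S_0(0) = a_0 = 1
y_1 = S_1(0) = a_1 = 4
y_2 = S_2(0) = a_2 = -1
y_3 = S_3(0) = a_3 = -3
y_4 = S_3(1) = 5
t_q=3 is in segment 1 (τ=1); S_1(τ)=765/328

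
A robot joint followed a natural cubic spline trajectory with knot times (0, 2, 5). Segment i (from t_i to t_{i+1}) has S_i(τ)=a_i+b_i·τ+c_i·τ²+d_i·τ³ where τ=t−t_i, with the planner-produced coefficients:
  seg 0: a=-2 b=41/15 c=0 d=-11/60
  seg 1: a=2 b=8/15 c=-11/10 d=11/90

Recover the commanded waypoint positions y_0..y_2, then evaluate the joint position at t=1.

y_0 = S_0(0) = a_0 = -2
y_1 = S_1(0) = a_1 = 2
y_2 = S_1(3) = -3
t_q=1 is in segment 0 (τ=1); S_0(τ)=11/20

y_0=-2 y_1=2 y_2=-3
S(1) = 11/20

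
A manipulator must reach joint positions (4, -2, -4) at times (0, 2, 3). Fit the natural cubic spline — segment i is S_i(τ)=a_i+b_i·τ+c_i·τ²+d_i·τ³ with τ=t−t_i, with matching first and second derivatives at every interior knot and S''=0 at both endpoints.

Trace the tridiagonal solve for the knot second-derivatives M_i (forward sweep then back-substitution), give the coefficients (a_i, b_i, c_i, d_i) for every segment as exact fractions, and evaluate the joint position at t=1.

  seg 0: a=4 b=-10/3 c=0 d=1/12
  seg 1: a=-2 b=-7/3 c=1/2 d=-1/6
S(1) = 3/4

Δ: Δ0=-3, Δ1=-2
row 1: diag=6, rhs=6; c'=1/6, d'=1
back: M1=1
M: M0=0, M1=1, M2=0
seg 0: a=4, c=M0/2=0, d=(M1−M0)/(6·2)=1/12, b=Δ0−h0·(2M0+M1)/6=-10/3
seg 1: a=-2, c=M1/2=1/2, d=(M2−M1)/(6·1)=-1/6, b=Δ1−h1·(2M1+M2)/6=-7/3
t_q=1 → seg 0, τ=1; S=4+-10/3·τ+0·τ²+1/12·τ³=3/4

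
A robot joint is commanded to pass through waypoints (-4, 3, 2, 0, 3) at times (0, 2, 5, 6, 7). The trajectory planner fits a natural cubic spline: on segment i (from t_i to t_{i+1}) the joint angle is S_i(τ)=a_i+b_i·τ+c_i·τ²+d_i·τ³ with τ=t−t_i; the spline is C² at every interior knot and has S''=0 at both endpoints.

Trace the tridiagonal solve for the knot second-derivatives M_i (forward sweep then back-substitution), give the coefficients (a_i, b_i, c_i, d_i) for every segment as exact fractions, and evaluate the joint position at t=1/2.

Δ: Δ0=7/2, Δ1=-1/3, Δ2=-2, Δ3=3
row 1: diag=10, rhs=-23; c'=3/10, d'=-23/10
row 2: denom=8−3·3/10=71/10; d'=(-10−3·-23/10)/(71/10)=-31/71
row 3: denom=4−1·10/71=274/71; d'=(30−1·-31/71)/(274/71)=2161/274
back: M3=2161/274
back: M2=-31/71−10/71·2161/274=-212/137
back: M1=-23/10−3/10·-212/137=-503/274
M: M0=0, M1=-503/274, M2=-212/137, M3=2161/274, M4=0
seg 0: a=-4, c=M0/2=0, d=(M1−M0)/(6·2)=-503/3288, b=Δ0−h0·(2M0+M1)/6=1690/411
seg 1: a=3, c=M1/2=-503/548, d=(M2−M1)/(6·3)=79/4932, b=Δ1−h1·(2M1+M2)/6=1871/822
seg 2: a=2, c=M2/2=-106/137, d=(M3−M2)/(6·1)=2585/1644, b=Δ2−h2·(2M2+M3)/6=-4601/1644
seg 3: a=0, c=M3/2=2161/548, d=(M4−M3)/(6·1)=-2161/1644, b=Δ3−h3·(2M3+M4)/6=305/822
t_q=1/2 → seg 0, τ=1/2; S=-4+1690/411·τ+0·τ²+-503/3288·τ³=-17213/8768

  seg 0: a=-4 b=1690/411 c=0 d=-503/3288
  seg 1: a=3 b=1871/822 c=-503/548 d=79/4932
  seg 2: a=2 b=-4601/1644 c=-106/137 d=2585/1644
  seg 3: a=0 b=305/822 c=2161/548 d=-2161/1644
S(1/2) = -17213/8768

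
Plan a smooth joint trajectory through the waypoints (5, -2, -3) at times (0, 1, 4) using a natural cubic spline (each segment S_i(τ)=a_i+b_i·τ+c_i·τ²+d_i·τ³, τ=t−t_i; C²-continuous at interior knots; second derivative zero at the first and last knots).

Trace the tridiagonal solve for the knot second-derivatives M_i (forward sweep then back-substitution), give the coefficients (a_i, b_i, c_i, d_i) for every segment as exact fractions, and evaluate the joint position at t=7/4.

Δ: Δ0=-7, Δ1=-1/3
row 1: diag=8, rhs=40; c'=3/8, d'=5
back: M1=5
M: M0=0, M1=5, M2=0
seg 0: a=5, c=M0/2=0, d=(M1−M0)/(6·1)=5/6, b=Δ0−h0·(2M0+M1)/6=-47/6
seg 1: a=-2, c=M1/2=5/2, d=(M2−M1)/(6·3)=-5/18, b=Δ1−h1·(2M1+M2)/6=-16/3
t_q=7/4 → seg 1, τ=3/4; S=-2+-16/3·τ+5/2·τ²+-5/18·τ³=-603/128

  seg 0: a=5 b=-47/6 c=0 d=5/6
  seg 1: a=-2 b=-16/3 c=5/2 d=-5/18
S(7/4) = -603/128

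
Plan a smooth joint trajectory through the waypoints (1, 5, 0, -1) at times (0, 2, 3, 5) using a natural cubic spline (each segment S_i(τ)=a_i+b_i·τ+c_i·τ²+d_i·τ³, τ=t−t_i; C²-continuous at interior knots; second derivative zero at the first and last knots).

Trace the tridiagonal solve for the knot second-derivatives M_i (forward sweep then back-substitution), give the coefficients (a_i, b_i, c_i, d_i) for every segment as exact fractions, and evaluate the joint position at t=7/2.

Δ: Δ0=2, Δ1=-5, Δ2=-1/2
row 1: diag=6, rhs=-42; c'=1/6, d'=-7
row 2: denom=6−1·1/6=35/6; d'=(27−1·-7)/(35/6)=204/35
back: M2=204/35
back: M1=-7−1/6·204/35=-279/35
M: M0=0, M1=-279/35, M2=204/35, M3=0
seg 0: a=1, c=M0/2=0, d=(M1−M0)/(6·2)=-93/140, b=Δ0−h0·(2M0+M1)/6=163/35
seg 1: a=5, c=M1/2=-279/70, d=(M2−M1)/(6·1)=23/10, b=Δ1−h1·(2M1+M2)/6=-116/35
seg 2: a=0, c=M2/2=102/35, d=(M3−M2)/(6·2)=-17/35, b=Δ2−h2·(2M2+M3)/6=-307/70
t_q=7/2 → seg 2, τ=1/2; S=0+-307/70·τ+102/35·τ²+-17/35·τ³=-61/40

  seg 0: a=1 b=163/35 c=0 d=-93/140
  seg 1: a=5 b=-116/35 c=-279/70 d=23/10
  seg 2: a=0 b=-307/70 c=102/35 d=-17/35
S(7/2) = -61/40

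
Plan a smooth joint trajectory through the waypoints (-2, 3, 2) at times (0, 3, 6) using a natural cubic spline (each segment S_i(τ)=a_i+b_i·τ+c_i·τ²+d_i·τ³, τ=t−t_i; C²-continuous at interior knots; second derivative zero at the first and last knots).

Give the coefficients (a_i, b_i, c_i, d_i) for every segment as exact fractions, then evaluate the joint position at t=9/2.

  seg 0: a=-2 b=13/6 c=0 d=-1/18
  seg 1: a=3 b=2/3 c=-1/2 d=1/18
S(9/2) = 49/16

Δ: Δ0=5/3, Δ1=-1/3
row 1: diag=12, rhs=-12; c'=1/4, d'=-1
back: M1=-1
M: M0=0, M1=-1, M2=0
seg 0: a=-2, c=M0/2=0, d=(M1−M0)/(6·3)=-1/18, b=Δ0−h0·(2M0+M1)/6=13/6
seg 1: a=3, c=M1/2=-1/2, d=(M2−M1)/(6·3)=1/18, b=Δ1−h1·(2M1+M2)/6=2/3
t_q=9/2 → seg 1, τ=3/2; S=3+2/3·τ+-1/2·τ²+1/18·τ³=49/16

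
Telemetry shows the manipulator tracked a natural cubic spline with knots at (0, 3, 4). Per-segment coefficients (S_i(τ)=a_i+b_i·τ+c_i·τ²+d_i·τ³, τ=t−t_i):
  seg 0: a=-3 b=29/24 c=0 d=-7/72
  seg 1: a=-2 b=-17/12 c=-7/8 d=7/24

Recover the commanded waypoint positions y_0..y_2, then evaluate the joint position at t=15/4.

y_0=-3 y_1=-2 y_2=-4
S(15/4) = -1757/512

y_0 = S_0(0) = a_0 = -3
y_1 = S_1(0) = a_1 = -2
y_2 = S_1(1) = -4
t_q=15/4 is in segment 1 (τ=3/4); S_1(τ)=-1757/512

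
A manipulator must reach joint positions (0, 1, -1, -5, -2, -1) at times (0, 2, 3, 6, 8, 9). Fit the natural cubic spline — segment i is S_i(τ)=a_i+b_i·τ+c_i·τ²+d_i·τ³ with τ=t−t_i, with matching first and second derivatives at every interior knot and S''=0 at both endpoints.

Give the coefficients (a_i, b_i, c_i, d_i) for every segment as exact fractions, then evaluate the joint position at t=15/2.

  seg 0: a=0 b=2318/1731 c=0 d=-2905/13848
  seg 1: a=1 b=-4079/3462 c=-2905/2308 d=3025/6924
  seg 2: a=-1 b=-16513/6924 c=30/577 d=689/6924
  seg 3: a=-5 b=2125/3462 c=2187/2308 d=-3493/13848
  seg 4: a=-2 b=2384/1731 c=-653/1154 d=653/3462
S(15/2) = -103345/36928

Δ: Δ0=1/2, Δ1=-2, Δ2=-4/3, Δ3=3/2, Δ4=1
row 1: diag=6, rhs=-15; c'=1/6, d'=-5/2
row 2: denom=8−1·1/6=47/6; d'=(4−1·-5/2)/(47/6)=39/47
row 3: denom=10−3·18/47=416/47; d'=(17−3·39/47)/(416/47)=341/208
row 4: denom=6−2·47/208=577/104; d'=(-3−2·341/208)/(577/104)=-653/577
back: M4=-653/577
back: M3=341/208−47/208·-653/577=2187/1154
back: M2=39/47−18/47·2187/1154=60/577
back: M1=-5/2−1/6·60/577=-2905/1154
M: M0=0, M1=-2905/1154, M2=60/577, M3=2187/1154, M4=-653/577, M5=0
seg 0: a=0, c=M0/2=0, d=(M1−M0)/(6·2)=-2905/13848, b=Δ0−h0·(2M0+M1)/6=2318/1731
seg 1: a=1, c=M1/2=-2905/2308, d=(M2−M1)/(6·1)=3025/6924, b=Δ1−h1·(2M1+M2)/6=-4079/3462
seg 2: a=-1, c=M2/2=30/577, d=(M3−M2)/(6·3)=689/6924, b=Δ2−h2·(2M2+M3)/6=-16513/6924
seg 3: a=-5, c=M3/2=2187/2308, d=(M4−M3)/(6·2)=-3493/13848, b=Δ3−h3·(2M3+M4)/6=2125/3462
seg 4: a=-2, c=M4/2=-653/1154, d=(M5−M4)/(6·1)=653/3462, b=Δ4−h4·(2M4+M5)/6=2384/1731
t_q=15/2 → seg 3, τ=3/2; S=-5+2125/3462·τ+2187/2308·τ²+-3493/13848·τ³=-103345/36928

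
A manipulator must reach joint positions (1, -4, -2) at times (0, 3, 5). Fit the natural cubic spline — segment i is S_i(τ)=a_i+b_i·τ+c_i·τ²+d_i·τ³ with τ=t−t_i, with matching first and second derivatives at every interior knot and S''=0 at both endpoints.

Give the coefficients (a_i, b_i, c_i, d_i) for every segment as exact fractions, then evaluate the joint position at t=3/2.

Δ: Δ0=-5/3, Δ1=1
row 1: diag=10, rhs=16; c'=1/5, d'=8/5
back: M1=8/5
M: M0=0, M1=8/5, M2=0
seg 0: a=1, c=M0/2=0, d=(M1−M0)/(6·3)=4/45, b=Δ0−h0·(2M0+M1)/6=-37/15
seg 1: a=-4, c=M1/2=4/5, d=(M2−M1)/(6·2)=-2/15, b=Δ1−h1·(2M1+M2)/6=-1/15
t_q=3/2 → seg 0, τ=3/2; S=1+-37/15·τ+0·τ²+4/45·τ³=-12/5

  seg 0: a=1 b=-37/15 c=0 d=4/45
  seg 1: a=-4 b=-1/15 c=4/5 d=-2/15
S(3/2) = -12/5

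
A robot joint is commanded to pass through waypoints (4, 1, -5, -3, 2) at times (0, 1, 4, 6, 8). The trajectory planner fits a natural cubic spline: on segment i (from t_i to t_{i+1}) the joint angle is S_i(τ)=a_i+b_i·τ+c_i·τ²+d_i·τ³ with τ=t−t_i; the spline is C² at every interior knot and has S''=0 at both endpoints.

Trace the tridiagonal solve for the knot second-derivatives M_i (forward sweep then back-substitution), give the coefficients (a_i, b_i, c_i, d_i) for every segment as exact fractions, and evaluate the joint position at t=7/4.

  seg 0: a=4 b=-1621/536 c=0 d=13/536
  seg 1: a=1 b=-791/268 c=39/536 d=131/1608
  seg 2: a=-5 b=-169/536 c=54/67 d=-159/2144
  seg 3: a=-3 b=541/268 c=387/1072 d=-129/2144
S(7/4) = -39049/34304

Δ: Δ0=-3, Δ1=-2, Δ2=1, Δ3=5/2
row 1: diag=8, rhs=6; c'=3/8, d'=3/4
row 2: denom=10−3·3/8=71/8; d'=(18−3·3/4)/(71/8)=126/71
row 3: denom=8−2·16/71=536/71; d'=(9−2·126/71)/(536/71)=387/536
back: M3=387/536
back: M2=126/71−16/71·387/536=108/67
back: M1=3/4−3/8·108/67=39/268
M: M0=0, M1=39/268, M2=108/67, M3=387/536, M4=0
seg 0: a=4, c=M0/2=0, d=(M1−M0)/(6·1)=13/536, b=Δ0−h0·(2M0+M1)/6=-1621/536
seg 1: a=1, c=M1/2=39/536, d=(M2−M1)/(6·3)=131/1608, b=Δ1−h1·(2M1+M2)/6=-791/268
seg 2: a=-5, c=M2/2=54/67, d=(M3−M2)/(6·2)=-159/2144, b=Δ2−h2·(2M2+M3)/6=-169/536
seg 3: a=-3, c=M3/2=387/1072, d=(M4−M3)/(6·2)=-129/2144, b=Δ3−h3·(2M3+M4)/6=541/268
t_q=7/4 → seg 1, τ=3/4; S=1+-791/268·τ+39/536·τ²+131/1608·τ³=-39049/34304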